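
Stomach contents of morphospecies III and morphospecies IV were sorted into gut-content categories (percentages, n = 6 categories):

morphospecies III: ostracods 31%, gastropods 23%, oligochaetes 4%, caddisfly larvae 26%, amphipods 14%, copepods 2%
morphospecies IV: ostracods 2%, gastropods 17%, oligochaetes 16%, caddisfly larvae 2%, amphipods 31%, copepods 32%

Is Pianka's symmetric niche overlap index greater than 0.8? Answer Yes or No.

Convert percentages to proportions (divide by 100).
Σ p₁ᵢp₂ᵢ = 0.0062 + 0.0391 + 0.0064 + 0.0052 + 0.0434 + 0.0064 = 0.1067
Σp_1ᵢ² = 0.31² + 0.23² + 0.04² + 0.26² + 0.14² + 0.02² = 0.0961 + 0.0529 + 0.0016 + 0.0676 + 0.0196 + 0.0004 = 0.2382
Σp_2ᵢ² = 0.02² + 0.17² + 0.16² + 0.02² + 0.31² + 0.32² = 0.0004 + 0.0289 + 0.0256 + 0.0004 + 0.0961 + 0.1024 = 0.2538
O = 0.1067 / √(0.2382 × 0.2538) = 0.1067 / 0.24588 = 0.4340
O = 0.4340 < 0.8 → No.

No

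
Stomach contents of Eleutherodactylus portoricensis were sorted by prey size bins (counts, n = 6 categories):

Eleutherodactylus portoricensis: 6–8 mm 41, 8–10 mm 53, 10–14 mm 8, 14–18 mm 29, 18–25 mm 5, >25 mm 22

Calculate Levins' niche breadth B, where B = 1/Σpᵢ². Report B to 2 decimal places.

Proportions for Eleutherodactylus portoricensis (n=158): 41/158=0.2595, 53/158=0.3354, 8/158=0.0506, 29/158=0.1835, 5/158=0.0316, 22/158=0.1392
Σpᵢ² = 0.2595² + 0.3354² + 0.0506² + 0.1835² + 0.0316² + 0.1392² = 0.067340 + 0.112493 + 0.002560 + 0.033672 + 0.000999 + 0.019377 = 0.236441
B = 1 / 0.236441 = 4.2294

4.23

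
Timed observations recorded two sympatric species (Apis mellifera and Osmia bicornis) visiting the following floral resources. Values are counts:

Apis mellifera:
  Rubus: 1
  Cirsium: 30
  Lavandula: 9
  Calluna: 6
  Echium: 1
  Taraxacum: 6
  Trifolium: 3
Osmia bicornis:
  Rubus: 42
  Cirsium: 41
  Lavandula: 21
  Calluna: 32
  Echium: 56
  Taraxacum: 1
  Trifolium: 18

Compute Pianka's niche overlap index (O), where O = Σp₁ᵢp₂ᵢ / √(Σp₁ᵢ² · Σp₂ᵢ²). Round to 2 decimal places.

0.59

Proportions for Apis mellifera (n=56): 1/56=0.0179, 30/56=0.5357, 9/56=0.1607, 6/56=0.1071, 1/56=0.0179, 6/56=0.1071, 3/56=0.0536
Proportions for Osmia bicornis (n=211): 42/211=0.1991, 41/211=0.1943, 21/211=0.0995, 32/211=0.1517, 56/211=0.2654, 1/211=0.0047, 18/211=0.0853
Σ p₁ᵢp₂ᵢ = 0.003564 + 0.104087 + 0.015990 + 0.016247 + 0.004751 + 0.000503 + 0.004572 = 0.149714
Σp_1ᵢ² = 0.0179² + 0.5357² + 0.1607² + 0.1071² + 0.0179² + 0.1071² + 0.0536² = 0.000320 + 0.286974 + 0.025824 + 0.011470 + 0.000320 + 0.011470 + 0.002873 = 0.339251
Σp_2ᵢ² = 0.1991² + 0.1943² + 0.0995² + 0.1517² + 0.2654² + 0.0047² + 0.0853² = 0.039641 + 0.037752 + 0.009900 + 0.023013 + 0.070437 + 0.000022 + 0.007276 = 0.188041
O = 0.149714 / √(0.339251 × 0.188041) = 0.149714 / 0.2525730 = 0.5928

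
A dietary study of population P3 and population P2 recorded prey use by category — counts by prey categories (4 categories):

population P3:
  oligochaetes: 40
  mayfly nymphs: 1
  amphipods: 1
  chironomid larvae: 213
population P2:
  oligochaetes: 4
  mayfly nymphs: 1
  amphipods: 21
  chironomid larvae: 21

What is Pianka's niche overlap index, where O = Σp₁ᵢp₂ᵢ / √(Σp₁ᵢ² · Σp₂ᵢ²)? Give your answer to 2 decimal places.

Proportions for population P3 (n=255): 40/255=0.1569, 1/255=0.0039, 1/255=0.0039, 213/255=0.8353
Proportions for population P2 (n=47): 4/47=0.0851, 1/47=0.0213, 21/47=0.4468, 21/47=0.4468
Σ p₁ᵢp₂ᵢ = 0.013352 + 0.000083 + 0.001743 + 0.373212 = 0.388390
Σp_1ᵢ² = 0.1569² + 0.0039² + 0.0039² + 0.8353² = 0.024618 + 0.000015 + 0.000015 + 0.697726 = 0.722374
Σp_2ᵢ² = 0.0851² + 0.0213² + 0.4468² + 0.4468² = 0.007242 + 0.000454 + 0.199630 + 0.199630 = 0.406956
O = 0.388390 / √(0.722374 × 0.406956) = 0.388390 / 0.5421941 = 0.7163

0.72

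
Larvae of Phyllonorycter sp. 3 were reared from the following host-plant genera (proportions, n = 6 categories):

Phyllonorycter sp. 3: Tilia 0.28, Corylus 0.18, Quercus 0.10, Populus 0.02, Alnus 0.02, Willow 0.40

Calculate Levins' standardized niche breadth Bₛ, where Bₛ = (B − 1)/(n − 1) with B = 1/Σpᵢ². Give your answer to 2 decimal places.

Σpᵢ² = 0.28² + 0.18² + 0.10² + 0.02² + 0.02² + 0.40² = 0.0784 + 0.0324 + 0.0100 + 0.0004 + 0.0004 + 0.1600 = 0.2816
B = 1 / 0.2816 = 3.5511
Bₛ = (B − 1)/(n − 1) = (3.5511 − 1)/(6 − 1) = 2.5511/5 = 0.5102

0.51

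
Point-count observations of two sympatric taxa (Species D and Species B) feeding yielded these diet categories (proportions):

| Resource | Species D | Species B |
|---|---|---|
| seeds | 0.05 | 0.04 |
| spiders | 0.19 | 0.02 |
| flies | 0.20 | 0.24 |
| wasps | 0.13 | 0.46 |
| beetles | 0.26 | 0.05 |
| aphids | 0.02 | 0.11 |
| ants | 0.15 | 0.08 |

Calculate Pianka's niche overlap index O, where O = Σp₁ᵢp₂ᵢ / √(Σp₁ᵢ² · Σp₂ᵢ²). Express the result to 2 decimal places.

0.60

Σ p₁ᵢp₂ᵢ = 0.0020 + 0.0038 + 0.0480 + 0.0598 + 0.0130 + 0.0022 + 0.0120 = 0.1408
Σp_1ᵢ² = 0.05² + 0.19² + 0.20² + 0.13² + 0.26² + 0.02² + 0.15² = 0.0025 + 0.0361 + 0.0400 + 0.0169 + 0.0676 + 0.0004 + 0.0225 = 0.1860
Σp_2ᵢ² = 0.04² + 0.02² + 0.24² + 0.46² + 0.05² + 0.11² + 0.08² = 0.0016 + 0.0004 + 0.0576 + 0.2116 + 0.0025 + 0.0121 + 0.0064 = 0.2922
O = 0.1408 / √(0.1860 × 0.2922) = 0.1408 / 0.23313 = 0.6040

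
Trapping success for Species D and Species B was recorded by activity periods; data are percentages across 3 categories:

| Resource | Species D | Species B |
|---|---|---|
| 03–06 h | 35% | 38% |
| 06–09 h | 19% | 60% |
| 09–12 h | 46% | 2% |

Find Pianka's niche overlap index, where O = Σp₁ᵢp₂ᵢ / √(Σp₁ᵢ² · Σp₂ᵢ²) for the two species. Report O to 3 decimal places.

0.593

Convert percentages to proportions (divide by 100).
Σ p₁ᵢp₂ᵢ = 0.1330 + 0.1140 + 0.0092 = 0.2562
Σp_1ᵢ² = 0.35² + 0.19² + 0.46² = 0.1225 + 0.0361 + 0.2116 = 0.3702
Σp_2ᵢ² = 0.38² + 0.60² + 0.02² = 0.1444 + 0.3600 + 0.0004 = 0.5048
O = 0.2562 / √(0.3702 × 0.5048) = 0.2562 / 0.432293 = 0.59265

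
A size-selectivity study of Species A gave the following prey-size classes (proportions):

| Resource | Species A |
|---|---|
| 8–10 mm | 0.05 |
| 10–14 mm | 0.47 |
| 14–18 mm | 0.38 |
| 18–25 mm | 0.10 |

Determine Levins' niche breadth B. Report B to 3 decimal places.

2.647

Σpᵢ² = 0.05² + 0.47² + 0.38² + 0.10² = 0.0025 + 0.2209 + 0.1444 + 0.0100 = 0.3778
B = 1 / 0.3778 = 2.64690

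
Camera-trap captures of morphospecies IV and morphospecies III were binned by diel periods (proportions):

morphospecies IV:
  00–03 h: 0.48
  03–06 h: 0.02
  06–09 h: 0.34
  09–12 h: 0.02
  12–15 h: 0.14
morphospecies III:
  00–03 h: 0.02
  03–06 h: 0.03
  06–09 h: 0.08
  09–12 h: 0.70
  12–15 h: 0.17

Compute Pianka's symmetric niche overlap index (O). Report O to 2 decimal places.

Σ p₁ᵢp₂ᵢ = 0.0096 + 0.0006 + 0.0272 + 0.0140 + 0.0238 = 0.0752
Σp_1ᵢ² = 0.48² + 0.02² + 0.34² + 0.02² + 0.14² = 0.2304 + 0.0004 + 0.1156 + 0.0004 + 0.0196 = 0.3664
Σp_2ᵢ² = 0.02² + 0.03² + 0.08² + 0.70² + 0.17² = 0.0004 + 0.0009 + 0.0064 + 0.4900 + 0.0289 = 0.5266
O = 0.0752 / √(0.3664 × 0.5266) = 0.0752 / 0.43926 = 0.1712

0.17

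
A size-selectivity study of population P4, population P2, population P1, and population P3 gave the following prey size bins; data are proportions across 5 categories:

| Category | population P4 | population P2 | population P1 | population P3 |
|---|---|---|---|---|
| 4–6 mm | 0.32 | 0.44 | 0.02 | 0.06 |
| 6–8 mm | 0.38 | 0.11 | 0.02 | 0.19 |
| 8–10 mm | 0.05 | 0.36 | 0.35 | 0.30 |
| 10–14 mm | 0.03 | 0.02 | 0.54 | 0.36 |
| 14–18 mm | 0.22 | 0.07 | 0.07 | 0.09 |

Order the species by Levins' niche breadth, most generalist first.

population P3 > population P4 > population P2 > population P1

Σp_P4ᵢ² = 0.32² + 0.38² + 0.05² + 0.03² + 0.22² = 0.1024 + 0.1444 + 0.0025 + 0.0009 + 0.0484 = 0.2986
B_P4 = 1 / 0.2986 = 3.3490
Σp_P2ᵢ² = 0.44² + 0.11² + 0.36² + 0.02² + 0.07² = 0.1936 + 0.0121 + 0.1296 + 0.0004 + 0.0049 = 0.3406
B_P2 = 1 / 0.3406 = 2.9360
Σp_P1ᵢ² = 0.02² + 0.02² + 0.35² + 0.54² + 0.07² = 0.0004 + 0.0004 + 0.1225 + 0.2916 + 0.0049 = 0.4198
B_P1 = 1 / 0.4198 = 2.3821
Σp_P3ᵢ² = 0.06² + 0.19² + 0.30² + 0.36² + 0.09² = 0.0036 + 0.0361 + 0.0900 + 0.1296 + 0.0081 = 0.2674
B_P3 = 1 / 0.2674 = 3.7397
Ranking by B (broadest → narrowest): population P3 (3.74) > population P4 (3.35) > population P2 (2.94) > population P1 (2.38)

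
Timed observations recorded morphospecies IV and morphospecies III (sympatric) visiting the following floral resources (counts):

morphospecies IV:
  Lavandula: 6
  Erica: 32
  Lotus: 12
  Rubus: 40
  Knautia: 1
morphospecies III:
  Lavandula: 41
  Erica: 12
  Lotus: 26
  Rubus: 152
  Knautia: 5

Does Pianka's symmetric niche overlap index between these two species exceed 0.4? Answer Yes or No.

Proportions for morphospecies IV (n=91): 6/91=0.0659, 32/91=0.3516, 12/91=0.1319, 40/91=0.4396, 1/91=0.0110
Proportions for morphospecies III (n=236): 41/236=0.1737, 12/236=0.0508, 26/236=0.1102, 152/236=0.6441, 5/236=0.0212
Σ p₁ᵢp₂ᵢ = 0.011447 + 0.017861 + 0.014535 + 0.283146 + 0.000233 = 0.327222
Σp_1ᵢ² = 0.0659² + 0.3516² + 0.1319² + 0.4396² + 0.0110² = 0.004343 + 0.123623 + 0.017398 + 0.193248 + 0.000121 = 0.338733
Σp_2ᵢ² = 0.1737² + 0.0508² + 0.1102² + 0.6441² + 0.0212² = 0.030172 + 0.002581 + 0.012144 + 0.414865 + 0.000449 = 0.460211
O = 0.327222 / √(0.338733 × 0.460211) = 0.327222 / 0.3948274 = 0.8288
O = 0.8288 > 0.4 → Yes.

Yes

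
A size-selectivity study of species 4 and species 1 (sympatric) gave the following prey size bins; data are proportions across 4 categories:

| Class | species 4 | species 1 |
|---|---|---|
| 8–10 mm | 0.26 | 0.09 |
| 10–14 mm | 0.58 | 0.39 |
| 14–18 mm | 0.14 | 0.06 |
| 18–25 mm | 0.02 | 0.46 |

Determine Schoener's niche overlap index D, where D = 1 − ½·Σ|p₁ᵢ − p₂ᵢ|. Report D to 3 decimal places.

Σ|p₁ᵢ − p₂ᵢ| = 0.17 + 0.19 + 0.08 + 0.44 = 0.88
D = 1 − ½ × 0.88 = 1 − 0.440 = 0.56000

0.560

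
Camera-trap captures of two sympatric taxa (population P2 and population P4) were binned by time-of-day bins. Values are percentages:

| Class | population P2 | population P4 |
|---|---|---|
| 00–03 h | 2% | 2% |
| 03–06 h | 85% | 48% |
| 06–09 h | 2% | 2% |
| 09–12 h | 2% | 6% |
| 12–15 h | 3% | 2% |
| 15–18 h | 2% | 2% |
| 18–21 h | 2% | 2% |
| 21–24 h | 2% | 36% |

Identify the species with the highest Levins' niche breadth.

population P4

Convert percentages to proportions (divide by 100).
Σp_P2ᵢ² = 0.02² + 0.85² + 0.02² + 0.02² + 0.03² + 0.02² + 0.02² + 0.02² = 0.0004 + 0.7225 + 0.0004 + 0.0004 + 0.0009 + 0.0004 + 0.0004 + 0.0004 = 0.7258
B_P2 = 1 / 0.7258 = 1.3778
Σp_P4ᵢ² = 0.02² + 0.48² + 0.02² + 0.06² + 0.02² + 0.02² + 0.02² + 0.36² = 0.0004 + 0.2304 + 0.0004 + 0.0036 + 0.0004 + 0.0004 + 0.0004 + 0.1296 = 0.3656
B_P4 = 1 / 0.3656 = 2.7352
Highest B → broadest niche (most generalist): population P4 (B = 2.74).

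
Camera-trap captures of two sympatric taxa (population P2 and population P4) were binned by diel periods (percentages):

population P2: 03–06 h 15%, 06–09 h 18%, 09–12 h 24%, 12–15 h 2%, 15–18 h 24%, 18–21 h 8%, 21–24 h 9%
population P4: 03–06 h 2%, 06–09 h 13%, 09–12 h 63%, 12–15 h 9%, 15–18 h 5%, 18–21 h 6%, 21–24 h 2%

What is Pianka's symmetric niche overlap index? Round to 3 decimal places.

0.703

Convert percentages to proportions (divide by 100).
Σ p₁ᵢp₂ᵢ = 0.0030 + 0.0234 + 0.1512 + 0.0018 + 0.0120 + 0.0048 + 0.0018 = 0.1980
Σp_1ᵢ² = 0.15² + 0.18² + 0.24² + 0.02² + 0.24² + 0.08² + 0.09² = 0.0225 + 0.0324 + 0.0576 + 0.0004 + 0.0576 + 0.0064 + 0.0081 = 0.1850
Σp_2ᵢ² = 0.02² + 0.13² + 0.63² + 0.09² + 0.05² + 0.06² + 0.02² = 0.0004 + 0.0169 + 0.3969 + 0.0081 + 0.0025 + 0.0036 + 0.0004 = 0.4288
O = 0.1980 / √(0.1850 × 0.4288) = 0.1980 / 0.281652 = 0.70300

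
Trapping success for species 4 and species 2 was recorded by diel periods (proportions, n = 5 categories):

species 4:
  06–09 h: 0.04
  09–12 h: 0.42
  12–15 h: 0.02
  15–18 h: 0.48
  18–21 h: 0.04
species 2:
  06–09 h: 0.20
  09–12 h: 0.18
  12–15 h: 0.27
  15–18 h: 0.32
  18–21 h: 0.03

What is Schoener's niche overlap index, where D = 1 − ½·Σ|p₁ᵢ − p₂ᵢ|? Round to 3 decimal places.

0.590

Σ|p₁ᵢ − p₂ᵢ| = 0.16 + 0.24 + 0.25 + 0.16 + 0.01 = 0.82
D = 1 − ½ × 0.82 = 1 − 0.410 = 0.59000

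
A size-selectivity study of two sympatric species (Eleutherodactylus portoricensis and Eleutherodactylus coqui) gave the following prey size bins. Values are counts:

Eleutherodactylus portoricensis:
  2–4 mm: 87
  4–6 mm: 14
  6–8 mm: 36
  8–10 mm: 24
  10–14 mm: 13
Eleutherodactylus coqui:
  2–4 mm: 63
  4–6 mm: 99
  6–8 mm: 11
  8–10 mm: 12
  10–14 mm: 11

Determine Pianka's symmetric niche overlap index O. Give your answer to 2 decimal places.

Proportions for Eleutherodactylus portoricensis (n=174): 87/174=0.5000, 14/174=0.0805, 36/174=0.2069, 24/174=0.1379, 13/174=0.0747
Proportions for Eleutherodactylus coqui (n=196): 63/196=0.3214, 99/196=0.5051, 11/196=0.0561, 12/196=0.0612, 11/196=0.0561
Σ p₁ᵢp₂ᵢ = 0.160700 + 0.040661 + 0.011607 + 0.008439 + 0.004191 = 0.225598
Σp_1ᵢ² = 0.5000² + 0.0805² + 0.2069² + 0.1379² + 0.0747² = 0.250000 + 0.006480 + 0.042808 + 0.019016 + 0.005580 = 0.323884
Σp_2ᵢ² = 0.3214² + 0.5051² + 0.0561² + 0.0612² + 0.0561² = 0.103298 + 0.255126 + 0.003147 + 0.003745 + 0.003147 = 0.368463
O = 0.225598 / √(0.323884 × 0.368463) = 0.225598 / 0.3454552 = 0.6530

0.65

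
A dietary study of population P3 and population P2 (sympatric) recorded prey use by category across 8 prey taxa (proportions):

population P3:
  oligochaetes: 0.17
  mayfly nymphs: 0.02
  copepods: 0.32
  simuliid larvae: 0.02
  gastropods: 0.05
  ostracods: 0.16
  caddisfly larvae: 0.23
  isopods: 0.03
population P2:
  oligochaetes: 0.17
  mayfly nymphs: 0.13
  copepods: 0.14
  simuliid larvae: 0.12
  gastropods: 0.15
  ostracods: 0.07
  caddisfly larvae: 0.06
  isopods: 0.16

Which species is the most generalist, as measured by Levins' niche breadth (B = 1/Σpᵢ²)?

population P2

Σp_P3ᵢ² = 0.17² + 0.02² + 0.32² + 0.02² + 0.05² + 0.16² + 0.23² + 0.03² = 0.0289 + 0.0004 + 0.1024 + 0.0004 + 0.0025 + 0.0256 + 0.0529 + 0.0009 = 0.2140
B_P3 = 1 / 0.2140 = 4.6729
Σp_P2ᵢ² = 0.17² + 0.13² + 0.14² + 0.12² + 0.15² + 0.07² + 0.06² + 0.16² = 0.0289 + 0.0169 + 0.0196 + 0.0144 + 0.0225 + 0.0049 + 0.0036 + 0.0256 = 0.1364
B_P2 = 1 / 0.1364 = 7.3314
Highest B → broadest niche (most generalist): population P2 (B = 7.33).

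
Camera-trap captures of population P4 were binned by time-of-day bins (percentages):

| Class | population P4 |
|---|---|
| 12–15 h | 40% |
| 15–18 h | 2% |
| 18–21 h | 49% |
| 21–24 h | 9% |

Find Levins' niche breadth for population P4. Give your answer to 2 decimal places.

Convert percentages to proportions (divide by 100).
Σpᵢ² = 0.40² + 0.02² + 0.49² + 0.09² = 0.1600 + 0.0004 + 0.2401 + 0.0081 = 0.4086
B = 1 / 0.4086 = 2.4474

2.45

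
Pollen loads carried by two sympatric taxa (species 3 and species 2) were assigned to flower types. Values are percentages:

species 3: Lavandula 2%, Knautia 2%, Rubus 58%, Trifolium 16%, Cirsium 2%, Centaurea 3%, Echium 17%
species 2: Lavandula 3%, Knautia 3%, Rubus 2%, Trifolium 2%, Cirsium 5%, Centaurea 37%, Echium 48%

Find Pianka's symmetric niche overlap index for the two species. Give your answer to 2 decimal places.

Convert percentages to proportions (divide by 100).
Σ p₁ᵢp₂ᵢ = 0.0006 + 0.0006 + 0.0116 + 0.0032 + 0.0010 + 0.0111 + 0.0816 = 0.1097
Σp_1ᵢ² = 0.02² + 0.02² + 0.58² + 0.16² + 0.02² + 0.03² + 0.17² = 0.0004 + 0.0004 + 0.3364 + 0.0256 + 0.0004 + 0.0009 + 0.0289 = 0.3930
Σp_2ᵢ² = 0.03² + 0.03² + 0.02² + 0.02² + 0.05² + 0.37² + 0.48² = 0.0009 + 0.0009 + 0.0004 + 0.0004 + 0.0025 + 0.1369 + 0.2304 = 0.3724
O = 0.1097 / √(0.3930 × 0.3724) = 0.1097 / 0.38256 = 0.2868

0.29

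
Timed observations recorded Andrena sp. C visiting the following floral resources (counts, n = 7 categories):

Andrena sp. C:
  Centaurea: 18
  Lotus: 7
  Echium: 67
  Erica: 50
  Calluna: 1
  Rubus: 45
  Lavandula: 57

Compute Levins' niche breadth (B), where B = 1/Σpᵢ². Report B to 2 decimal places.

Proportions for Andrena sp. C (n=245): 18/245=0.0735, 7/245=0.0286, 67/245=0.2735, 50/245=0.2041, 1/245=0.0041, 45/245=0.1837, 57/245=0.2327
Σpᵢ² = 0.0735² + 0.0286² + 0.2735² + 0.2041² + 0.0041² + 0.1837² + 0.2327² = 0.005402 + 0.000818 + 0.074802 + 0.041657 + 0.000017 + 0.033746 + 0.054149 = 0.210591
B = 1 / 0.210591 = 4.7485

4.75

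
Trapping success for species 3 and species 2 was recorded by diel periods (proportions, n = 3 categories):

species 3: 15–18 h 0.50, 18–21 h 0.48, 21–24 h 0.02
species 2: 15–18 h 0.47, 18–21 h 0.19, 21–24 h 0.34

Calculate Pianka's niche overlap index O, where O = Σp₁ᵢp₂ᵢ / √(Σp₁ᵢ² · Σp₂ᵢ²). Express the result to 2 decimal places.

Σ p₁ᵢp₂ᵢ = 0.2350 + 0.0912 + 0.0068 = 0.3330
Σp_1ᵢ² = 0.50² + 0.48² + 0.02² = 0.2500 + 0.2304 + 0.0004 = 0.4808
Σp_2ᵢ² = 0.47² + 0.19² + 0.34² = 0.2209 + 0.0361 + 0.1156 = 0.3726
O = 0.3330 / √(0.4808 × 0.3726) = 0.3330 / 0.42326 = 0.7868

0.79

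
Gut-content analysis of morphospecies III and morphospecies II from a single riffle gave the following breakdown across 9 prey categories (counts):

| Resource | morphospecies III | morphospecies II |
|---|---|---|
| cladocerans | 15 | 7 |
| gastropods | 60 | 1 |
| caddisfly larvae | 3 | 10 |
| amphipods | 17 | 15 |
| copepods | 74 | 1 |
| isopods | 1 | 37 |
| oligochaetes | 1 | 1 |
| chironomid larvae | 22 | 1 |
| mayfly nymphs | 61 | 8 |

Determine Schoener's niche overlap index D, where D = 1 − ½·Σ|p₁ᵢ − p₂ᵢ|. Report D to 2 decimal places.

0.28

Proportions for morphospecies III (n=254): 15/254=0.0591, 60/254=0.2362, 3/254=0.0118, 17/254=0.0669, 74/254=0.2913, 1/254=0.0039, 1/254=0.0039, 22/254=0.0866, 61/254=0.2402
Proportions for morphospecies II (n=81): 7/81=0.0864, 1/81=0.0123, 10/81=0.1235, 15/81=0.1852, 1/81=0.0123, 37/81=0.4568, 1/81=0.0123, 1/81=0.0123, 8/81=0.0988
Σ|p₁ᵢ − p₂ᵢ| = 0.0273 + 0.2239 + 0.1117 + 0.1183 + 0.2790 + 0.4529 + 0.0084 + 0.0743 + 0.1414 = 1.4372
D = 1 − ½ × 1.4372 = 1 − 0.71860 = 0.28140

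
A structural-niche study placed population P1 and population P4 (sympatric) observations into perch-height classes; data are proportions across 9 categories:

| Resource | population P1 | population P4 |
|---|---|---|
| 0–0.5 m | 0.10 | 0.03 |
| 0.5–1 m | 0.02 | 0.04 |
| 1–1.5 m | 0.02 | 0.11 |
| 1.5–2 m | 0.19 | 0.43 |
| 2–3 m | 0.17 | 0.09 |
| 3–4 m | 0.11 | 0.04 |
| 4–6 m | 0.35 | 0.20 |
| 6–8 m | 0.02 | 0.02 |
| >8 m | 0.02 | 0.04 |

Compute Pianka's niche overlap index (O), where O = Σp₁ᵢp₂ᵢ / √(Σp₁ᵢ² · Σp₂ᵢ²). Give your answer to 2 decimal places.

0.78

Σ p₁ᵢp₂ᵢ = 0.0030 + 0.0008 + 0.0022 + 0.0817 + 0.0153 + 0.0044 + 0.0700 + 0.0004 + 0.0008 = 0.1786
Σp_1ᵢ² = 0.10² + 0.02² + 0.02² + 0.19² + 0.17² + 0.11² + 0.35² + 0.02² + 0.02² = 0.0100 + 0.0004 + 0.0004 + 0.0361 + 0.0289 + 0.0121 + 0.1225 + 0.0004 + 0.0004 = 0.2112
Σp_2ᵢ² = 0.03² + 0.04² + 0.11² + 0.43² + 0.09² + 0.04² + 0.20² + 0.02² + 0.04² = 0.0009 + 0.0016 + 0.0121 + 0.1849 + 0.0081 + 0.0016 + 0.0400 + 0.0004 + 0.0016 = 0.2512
O = 0.1786 / √(0.2112 × 0.2512) = 0.1786 / 0.23033 = 0.7754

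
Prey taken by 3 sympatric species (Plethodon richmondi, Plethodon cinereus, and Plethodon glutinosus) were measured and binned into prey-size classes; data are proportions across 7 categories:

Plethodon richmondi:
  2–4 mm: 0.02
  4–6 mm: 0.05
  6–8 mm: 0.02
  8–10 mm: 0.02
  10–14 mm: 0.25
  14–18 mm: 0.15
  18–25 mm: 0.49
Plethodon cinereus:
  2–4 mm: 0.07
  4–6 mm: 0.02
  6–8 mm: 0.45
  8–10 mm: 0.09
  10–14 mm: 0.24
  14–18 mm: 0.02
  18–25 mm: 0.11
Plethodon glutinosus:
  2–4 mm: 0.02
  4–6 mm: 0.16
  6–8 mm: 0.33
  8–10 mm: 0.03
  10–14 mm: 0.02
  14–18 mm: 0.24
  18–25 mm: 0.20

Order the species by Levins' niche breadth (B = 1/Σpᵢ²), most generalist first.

Plethodon glutinosus > Plethodon cinereus > Plethodon richmondi

Σp_richᵢ² = 0.02² + 0.05² + 0.02² + 0.02² + 0.25² + 0.15² + 0.49² = 0.0004 + 0.0025 + 0.0004 + 0.0004 + 0.0625 + 0.0225 + 0.2401 = 0.3288
B_rich = 1 / 0.3288 = 3.0414
Σp_cineᵢ² = 0.07² + 0.02² + 0.45² + 0.09² + 0.24² + 0.02² + 0.11² = 0.0049 + 0.0004 + 0.2025 + 0.0081 + 0.0576 + 0.0004 + 0.0121 = 0.2860
B_cine = 1 / 0.2860 = 3.4965
Σp_glutᵢ² = 0.02² + 0.16² + 0.33² + 0.03² + 0.02² + 0.24² + 0.20² = 0.0004 + 0.0256 + 0.1089 + 0.0009 + 0.0004 + 0.0576 + 0.0400 = 0.2338
B_glut = 1 / 0.2338 = 4.2772
Ranking by B (broadest → narrowest): Plethodon glutinosus (4.28) > Plethodon cinereus (3.50) > Plethodon richmondi (3.04)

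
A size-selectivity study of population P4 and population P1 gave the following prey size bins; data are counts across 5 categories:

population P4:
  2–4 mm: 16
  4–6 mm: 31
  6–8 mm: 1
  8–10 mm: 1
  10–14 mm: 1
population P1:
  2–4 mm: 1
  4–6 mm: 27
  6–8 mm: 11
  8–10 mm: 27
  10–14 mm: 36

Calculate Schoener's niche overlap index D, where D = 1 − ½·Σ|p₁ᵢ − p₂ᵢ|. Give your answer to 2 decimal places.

0.33

Proportions for population P4 (n=50): 16/50=0.3200, 31/50=0.6200, 1/50=0.0200, 1/50=0.0200, 1/50=0.0200
Proportions for population P1 (n=102): 1/102=0.0098, 27/102=0.2647, 11/102=0.1078, 27/102=0.2647, 36/102=0.3529
Σ|p₁ᵢ − p₂ᵢ| = 0.3102 + 0.3553 + 0.0878 + 0.2447 + 0.3329 = 1.3309
D = 1 − ½ × 1.3309 = 1 − 0.66545 = 0.33455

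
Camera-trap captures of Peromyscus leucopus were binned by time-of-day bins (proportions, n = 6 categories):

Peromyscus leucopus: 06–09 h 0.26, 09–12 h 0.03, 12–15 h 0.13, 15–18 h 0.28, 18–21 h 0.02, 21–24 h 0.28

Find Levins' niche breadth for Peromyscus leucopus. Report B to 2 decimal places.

Σpᵢ² = 0.26² + 0.03² + 0.13² + 0.28² + 0.02² + 0.28² = 0.0676 + 0.0009 + 0.0169 + 0.0784 + 0.0004 + 0.0784 = 0.2426
B = 1 / 0.2426 = 4.1220

4.12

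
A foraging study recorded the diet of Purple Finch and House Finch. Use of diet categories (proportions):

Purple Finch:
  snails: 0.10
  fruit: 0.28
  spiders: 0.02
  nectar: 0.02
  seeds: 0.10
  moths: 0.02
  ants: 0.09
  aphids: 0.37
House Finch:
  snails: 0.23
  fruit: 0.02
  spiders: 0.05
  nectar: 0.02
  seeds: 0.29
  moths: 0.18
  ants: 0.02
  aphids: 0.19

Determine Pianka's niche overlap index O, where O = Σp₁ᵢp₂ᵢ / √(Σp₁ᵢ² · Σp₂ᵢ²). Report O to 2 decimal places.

Σ p₁ᵢp₂ᵢ = 0.0230 + 0.0056 + 0.0010 + 0.0004 + 0.0290 + 0.0036 + 0.0018 + 0.0703 = 0.1347
Σp_1ᵢ² = 0.10² + 0.28² + 0.02² + 0.02² + 0.10² + 0.02² + 0.09² + 0.37² = 0.0100 + 0.0784 + 0.0004 + 0.0004 + 0.0100 + 0.0004 + 0.0081 + 0.1369 = 0.2446
Σp_2ᵢ² = 0.23² + 0.02² + 0.05² + 0.02² + 0.29² + 0.18² + 0.02² + 0.19² = 0.0529 + 0.0004 + 0.0025 + 0.0004 + 0.0841 + 0.0324 + 0.0004 + 0.0361 = 0.2092
O = 0.1347 / √(0.2446 × 0.2092) = 0.1347 / 0.22621 = 0.5955

0.60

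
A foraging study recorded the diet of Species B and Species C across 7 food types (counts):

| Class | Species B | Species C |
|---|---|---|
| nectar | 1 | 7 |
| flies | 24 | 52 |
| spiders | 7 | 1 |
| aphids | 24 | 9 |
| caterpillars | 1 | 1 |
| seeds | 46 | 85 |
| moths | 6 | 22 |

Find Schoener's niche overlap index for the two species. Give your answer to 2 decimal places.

0.77

Proportions for Species B (n=109): 1/109=0.0092, 24/109=0.2202, 7/109=0.0642, 24/109=0.2202, 1/109=0.0092, 46/109=0.4220, 6/109=0.0550
Proportions for Species C (n=177): 7/177=0.0395, 52/177=0.2938, 1/177=0.0056, 9/177=0.0508, 1/177=0.0056, 85/177=0.4802, 22/177=0.1243
Σ|p₁ᵢ − p₂ᵢ| = 0.0303 + 0.0736 + 0.0586 + 0.1694 + 0.0036 + 0.0582 + 0.0693 = 0.4630
D = 1 − ½ × 0.4630 = 1 − 0.23150 = 0.76850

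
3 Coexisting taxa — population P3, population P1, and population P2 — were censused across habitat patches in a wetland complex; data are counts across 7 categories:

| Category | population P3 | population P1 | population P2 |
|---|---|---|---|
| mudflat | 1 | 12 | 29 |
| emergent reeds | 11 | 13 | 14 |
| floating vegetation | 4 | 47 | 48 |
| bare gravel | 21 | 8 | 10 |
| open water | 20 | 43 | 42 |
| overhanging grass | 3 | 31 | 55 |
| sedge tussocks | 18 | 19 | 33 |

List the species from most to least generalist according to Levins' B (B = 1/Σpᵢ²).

population P2 > population P1 > population P3

Proportions for population P3 (n=78): 1/78=0.0128, 11/78=0.1410, 4/78=0.0513, 21/78=0.2692, 20/78=0.2564, 3/78=0.0385, 18/78=0.2308
Proportions for population P1 (n=173): 12/173=0.0694, 13/173=0.0751, 47/173=0.2717, 8/173=0.0462, 43/173=0.2486, 31/173=0.1792, 19/173=0.1098
Proportions for population P2 (n=231): 29/231=0.1255, 14/231=0.0606, 48/231=0.2078, 10/231=0.0433, 42/231=0.1818, 55/231=0.2381, 33/231=0.1429
Σp_P3ᵢ² = 0.0128² + 0.1410² + 0.0513² + 0.2692² + 0.2564² + 0.0385² + 0.2308² = 0.000164 + 0.019881 + 0.002632 + 0.072469 + 0.065741 + 0.001482 + 0.053269 = 0.215638
B_P3 = 1 / 0.215638 = 4.6374
Σp_P1ᵢ² = 0.0694² + 0.0751² + 0.2717² + 0.0462² + 0.2486² + 0.1792² + 0.1098² = 0.004816 + 0.005640 + 0.073821 + 0.002134 + 0.061802 + 0.032113 + 0.012056 = 0.192382
B_P1 = 1 / 0.192382 = 5.1980
Σp_P2ᵢ² = 0.1255² + 0.0606² + 0.2078² + 0.0433² + 0.1818² + 0.2381² + 0.1429² = 0.015750 + 0.003672 + 0.043181 + 0.001875 + 0.033051 + 0.056692 + 0.020420 = 0.174641
B_P2 = 1 / 0.174641 = 5.7260
Ranking by B (broadest → narrowest): population P2 (5.73) > population P1 (5.20) > population P3 (4.64)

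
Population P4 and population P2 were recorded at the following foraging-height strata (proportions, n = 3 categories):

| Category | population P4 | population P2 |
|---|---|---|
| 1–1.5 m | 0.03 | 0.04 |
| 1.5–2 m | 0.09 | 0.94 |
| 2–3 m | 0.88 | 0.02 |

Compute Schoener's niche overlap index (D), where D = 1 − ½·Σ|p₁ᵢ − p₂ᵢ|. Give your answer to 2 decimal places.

Σ|p₁ᵢ − p₂ᵢ| = 0.01 + 0.85 + 0.86 = 1.72
D = 1 − ½ × 1.72 = 1 − 0.860 = 0.1400

0.14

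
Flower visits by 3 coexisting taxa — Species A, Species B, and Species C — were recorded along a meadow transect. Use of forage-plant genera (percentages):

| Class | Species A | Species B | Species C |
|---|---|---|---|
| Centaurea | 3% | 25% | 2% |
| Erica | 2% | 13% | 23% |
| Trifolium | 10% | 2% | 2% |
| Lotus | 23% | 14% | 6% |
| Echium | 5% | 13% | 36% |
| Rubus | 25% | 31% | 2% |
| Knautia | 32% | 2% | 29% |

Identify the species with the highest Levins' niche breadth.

Convert percentages to proportions (divide by 100).
Σp_Aᵢ² = 0.03² + 0.02² + 0.10² + 0.23² + 0.05² + 0.25² + 0.32² = 0.0009 + 0.0004 + 0.0100 + 0.0529 + 0.0025 + 0.0625 + 0.1024 = 0.2316
B_A = 1 / 0.2316 = 4.3178
Σp_Bᵢ² = 0.25² + 0.13² + 0.02² + 0.14² + 0.13² + 0.31² + 0.02² = 0.0625 + 0.0169 + 0.0004 + 0.0196 + 0.0169 + 0.0961 + 0.0004 = 0.2128
B_B = 1 / 0.2128 = 4.6992
Σp_Cᵢ² = 0.02² + 0.23² + 0.02² + 0.06² + 0.36² + 0.02² + 0.29² = 0.0004 + 0.0529 + 0.0004 + 0.0036 + 0.1296 + 0.0004 + 0.0841 = 0.2714
B_C = 1 / 0.2714 = 3.6846
Highest B → broadest niche (most generalist): Species B (B = 4.70).

Species B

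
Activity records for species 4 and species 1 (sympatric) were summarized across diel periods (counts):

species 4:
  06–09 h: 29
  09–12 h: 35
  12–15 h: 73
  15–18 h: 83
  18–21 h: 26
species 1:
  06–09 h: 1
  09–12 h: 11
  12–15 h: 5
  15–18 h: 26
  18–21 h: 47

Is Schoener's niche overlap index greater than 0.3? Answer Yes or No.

Proportions for species 4 (n=246): 29/246=0.1179, 35/246=0.1423, 73/246=0.2967, 83/246=0.3374, 26/246=0.1057
Proportions for species 1 (n=90): 1/90=0.0111, 11/90=0.1222, 5/90=0.0556, 26/90=0.2889, 47/90=0.5222
Σ|p₁ᵢ − p₂ᵢ| = 0.1068 + 0.0201 + 0.2411 + 0.0485 + 0.4165 = 0.8330
D = 1 − ½ × 0.8330 = 1 − 0.41650 = 0.58350
D = 0.58350 > 0.3 → Yes.

Yes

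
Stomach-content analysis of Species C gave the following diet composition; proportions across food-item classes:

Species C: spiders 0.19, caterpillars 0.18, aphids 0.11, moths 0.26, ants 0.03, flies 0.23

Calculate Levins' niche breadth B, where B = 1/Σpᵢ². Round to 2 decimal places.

Σpᵢ² = 0.19² + 0.18² + 0.11² + 0.26² + 0.03² + 0.23² = 0.0361 + 0.0324 + 0.0121 + 0.0676 + 0.0009 + 0.0529 = 0.2020
B = 1 / 0.2020 = 4.9505

4.95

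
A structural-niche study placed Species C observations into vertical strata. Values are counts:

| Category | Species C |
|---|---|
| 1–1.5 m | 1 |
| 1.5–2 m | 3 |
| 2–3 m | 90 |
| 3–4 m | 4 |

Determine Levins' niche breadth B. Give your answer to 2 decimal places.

Proportions for Species C (n=98): 1/98=0.0102, 3/98=0.0306, 90/98=0.9184, 4/98=0.0408
Σpᵢ² = 0.0102² + 0.0306² + 0.9184² + 0.0408² = 0.000104 + 0.000936 + 0.843459 + 0.001665 = 0.846164
B = 1 / 0.846164 = 1.1818

1.18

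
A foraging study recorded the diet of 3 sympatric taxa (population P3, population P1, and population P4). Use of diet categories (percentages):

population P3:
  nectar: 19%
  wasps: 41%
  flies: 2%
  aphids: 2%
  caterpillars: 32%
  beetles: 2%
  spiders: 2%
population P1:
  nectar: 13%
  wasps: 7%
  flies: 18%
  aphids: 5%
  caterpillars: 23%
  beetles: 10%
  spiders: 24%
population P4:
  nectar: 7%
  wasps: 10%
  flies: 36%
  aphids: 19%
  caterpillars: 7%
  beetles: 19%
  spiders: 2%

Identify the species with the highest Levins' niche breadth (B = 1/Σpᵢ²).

population P1

Convert percentages to proportions (divide by 100).
Σp_P3ᵢ² = 0.19² + 0.41² + 0.02² + 0.02² + 0.32² + 0.02² + 0.02² = 0.0361 + 0.1681 + 0.0004 + 0.0004 + 0.1024 + 0.0004 + 0.0004 = 0.3082
B_P3 = 1 / 0.3082 = 3.2446
Σp_P1ᵢ² = 0.13² + 0.07² + 0.18² + 0.05² + 0.23² + 0.10² + 0.24² = 0.0169 + 0.0049 + 0.0324 + 0.0025 + 0.0529 + 0.0100 + 0.0576 = 0.1772
B_P1 = 1 / 0.1772 = 5.6433
Σp_P4ᵢ² = 0.07² + 0.10² + 0.36² + 0.19² + 0.07² + 0.19² + 0.02² = 0.0049 + 0.0100 + 0.1296 + 0.0361 + 0.0049 + 0.0361 + 0.0004 = 0.2220
B_P4 = 1 / 0.2220 = 4.5045
Highest B → broadest niche (most generalist): population P1 (B = 5.64).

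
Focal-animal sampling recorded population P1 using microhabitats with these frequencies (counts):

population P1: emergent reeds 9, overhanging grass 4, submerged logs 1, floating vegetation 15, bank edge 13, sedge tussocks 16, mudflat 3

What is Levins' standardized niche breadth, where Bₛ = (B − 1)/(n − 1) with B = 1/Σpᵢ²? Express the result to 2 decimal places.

0.65

Proportions for population P1 (n=61): 9/61=0.1475, 4/61=0.0656, 1/61=0.0164, 15/61=0.2459, 13/61=0.2131, 16/61=0.2623, 3/61=0.0492
Σpᵢ² = 0.1475² + 0.0656² + 0.0164² + 0.2459² + 0.2131² + 0.2623² + 0.0492² = 0.021756 + 0.004303 + 0.000269 + 0.060467 + 0.045412 + 0.068801 + 0.002421 = 0.203429
B = 1 / 0.203429 = 4.9157
Bₛ = (B − 1)/(n − 1) = (4.9157 − 1)/(7 − 1) = 3.9157/6 = 0.6526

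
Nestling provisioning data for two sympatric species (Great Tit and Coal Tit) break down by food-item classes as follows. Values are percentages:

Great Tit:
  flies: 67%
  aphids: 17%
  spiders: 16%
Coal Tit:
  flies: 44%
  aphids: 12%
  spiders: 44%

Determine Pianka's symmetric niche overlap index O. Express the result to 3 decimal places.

0.858

Convert percentages to proportions (divide by 100).
Σ p₁ᵢp₂ᵢ = 0.2948 + 0.0204 + 0.0704 = 0.3856
Σp_1ᵢ² = 0.67² + 0.17² + 0.16² = 0.4489 + 0.0289 + 0.0256 = 0.5034
Σp_2ᵢ² = 0.44² + 0.12² + 0.44² = 0.1936 + 0.0144 + 0.1936 = 0.4016
O = 0.3856 / √(0.5034 × 0.4016) = 0.3856 / 0.449628 = 0.85760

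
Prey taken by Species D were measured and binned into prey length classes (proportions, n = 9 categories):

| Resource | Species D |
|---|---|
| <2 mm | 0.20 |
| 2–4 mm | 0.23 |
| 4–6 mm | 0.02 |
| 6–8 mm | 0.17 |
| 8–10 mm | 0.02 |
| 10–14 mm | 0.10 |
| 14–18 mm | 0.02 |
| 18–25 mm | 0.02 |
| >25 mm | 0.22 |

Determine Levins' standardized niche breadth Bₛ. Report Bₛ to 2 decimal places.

0.56

Σpᵢ² = 0.20² + 0.23² + 0.02² + 0.17² + 0.02² + 0.10² + 0.02² + 0.02² + 0.22² = 0.0400 + 0.0529 + 0.0004 + 0.0289 + 0.0004 + 0.0100 + 0.0004 + 0.0004 + 0.0484 = 0.1818
B = 1 / 0.1818 = 5.5006
Bₛ = (B − 1)/(n − 1) = (5.5006 − 1)/(9 − 1) = 4.5006/8 = 0.5626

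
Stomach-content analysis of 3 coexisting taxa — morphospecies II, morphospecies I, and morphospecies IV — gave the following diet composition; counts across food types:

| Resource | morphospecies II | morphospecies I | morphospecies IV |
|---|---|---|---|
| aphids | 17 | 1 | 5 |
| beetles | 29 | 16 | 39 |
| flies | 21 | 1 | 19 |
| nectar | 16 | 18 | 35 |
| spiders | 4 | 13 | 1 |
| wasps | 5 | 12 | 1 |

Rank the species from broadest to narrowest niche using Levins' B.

Proportions for morphospecies II (n=92): 17/92=0.1848, 29/92=0.3152, 21/92=0.2283, 16/92=0.1739, 4/92=0.0435, 5/92=0.0543
Proportions for morphospecies I (n=61): 1/61=0.0164, 16/61=0.2623, 1/61=0.0164, 18/61=0.2951, 13/61=0.2131, 12/61=0.1967
Proportions for morphospecies IV (n=100): 5/100=0.0500, 39/100=0.3900, 19/100=0.1900, 35/100=0.3500, 1/100=0.0100, 1/100=0.0100
Σp_IIᵢ² = 0.1848² + 0.3152² + 0.2283² + 0.1739² + 0.0435² + 0.0543² = 0.034151 + 0.099351 + 0.052121 + 0.030241 + 0.001892 + 0.002948 = 0.220704
B_II = 1 / 0.220704 = 4.5310
Σp_Iᵢ² = 0.0164² + 0.2623² + 0.0164² + 0.2951² + 0.2131² + 0.1967² = 0.000269 + 0.068801 + 0.000269 + 0.087084 + 0.045412 + 0.038691 = 0.240526
B_I = 1 / 0.240526 = 4.1576
Σp_IVᵢ² = 0.0500² + 0.3900² + 0.1900² + 0.3500² + 0.0100² + 0.0100² = 0.002500 + 0.152100 + 0.036100 + 0.122500 + 0.000100 + 0.000100 = 0.313400
B_IV = 1 / 0.313400 = 3.1908
Ranking by B (broadest → narrowest): morphospecies II (4.53) > morphospecies I (4.16) > morphospecies IV (3.19)

morphospecies II > morphospecies I > morphospecies IV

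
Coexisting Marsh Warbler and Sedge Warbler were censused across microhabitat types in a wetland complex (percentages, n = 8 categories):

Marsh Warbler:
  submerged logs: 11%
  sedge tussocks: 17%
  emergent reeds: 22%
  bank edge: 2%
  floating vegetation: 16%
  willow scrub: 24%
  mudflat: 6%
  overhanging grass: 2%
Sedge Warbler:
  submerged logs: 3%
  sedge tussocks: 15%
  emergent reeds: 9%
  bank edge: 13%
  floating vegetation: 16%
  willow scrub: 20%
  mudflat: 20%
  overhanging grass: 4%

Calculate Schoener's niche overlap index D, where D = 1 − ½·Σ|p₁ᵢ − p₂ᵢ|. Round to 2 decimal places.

0.73

Convert percentages to proportions (divide by 100).
Σ|p₁ᵢ − p₂ᵢ| = 0.08 + 0.02 + 0.13 + 0.11 + 0.00 + 0.04 + 0.14 + 0.02 = 0.54
D = 1 − ½ × 0.54 = 1 − 0.270 = 0.7300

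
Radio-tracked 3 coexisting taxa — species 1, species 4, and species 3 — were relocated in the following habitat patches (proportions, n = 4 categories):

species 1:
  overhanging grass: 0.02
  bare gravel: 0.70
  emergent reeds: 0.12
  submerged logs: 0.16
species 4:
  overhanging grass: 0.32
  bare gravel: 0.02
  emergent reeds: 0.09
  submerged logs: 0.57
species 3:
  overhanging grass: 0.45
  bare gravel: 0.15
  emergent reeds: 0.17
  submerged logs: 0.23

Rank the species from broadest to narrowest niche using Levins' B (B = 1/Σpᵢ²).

Σp_1ᵢ² = 0.02² + 0.70² + 0.12² + 0.16² = 0.0004 + 0.4900 + 0.0144 + 0.0256 = 0.5304
B_1 = 1 / 0.5304 = 1.8854
Σp_4ᵢ² = 0.32² + 0.02² + 0.09² + 0.57² = 0.1024 + 0.0004 + 0.0081 + 0.3249 = 0.4358
B_4 = 1 / 0.4358 = 2.2946
Σp_3ᵢ² = 0.45² + 0.15² + 0.17² + 0.23² = 0.2025 + 0.0225 + 0.0289 + 0.0529 = 0.3068
B_3 = 1 / 0.3068 = 3.2595
Ranking by B (broadest → narrowest): species 3 (3.26) > species 4 (2.29) > species 1 (1.89)

species 3 > species 4 > species 1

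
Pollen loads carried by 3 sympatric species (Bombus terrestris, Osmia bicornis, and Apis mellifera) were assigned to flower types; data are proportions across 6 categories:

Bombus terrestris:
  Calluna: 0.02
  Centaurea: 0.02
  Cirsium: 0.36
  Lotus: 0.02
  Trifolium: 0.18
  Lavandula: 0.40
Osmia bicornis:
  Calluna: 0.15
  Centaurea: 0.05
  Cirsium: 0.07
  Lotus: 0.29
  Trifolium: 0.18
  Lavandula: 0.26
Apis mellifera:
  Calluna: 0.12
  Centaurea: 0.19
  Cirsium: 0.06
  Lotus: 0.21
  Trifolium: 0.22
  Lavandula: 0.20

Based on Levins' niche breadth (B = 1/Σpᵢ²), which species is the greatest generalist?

Apis mellifera

Σp_terrᵢ² = 0.02² + 0.02² + 0.36² + 0.02² + 0.18² + 0.40² = 0.0004 + 0.0004 + 0.1296 + 0.0004 + 0.0324 + 0.1600 = 0.3232
B_terr = 1 / 0.3232 = 3.0941
Σp_bicoᵢ² = 0.15² + 0.05² + 0.07² + 0.29² + 0.18² + 0.26² = 0.0225 + 0.0025 + 0.0049 + 0.0841 + 0.0324 + 0.0676 = 0.2140
B_bico = 1 / 0.2140 = 4.6729
Σp_mellᵢ² = 0.12² + 0.19² + 0.06² + 0.21² + 0.22² + 0.20² = 0.0144 + 0.0361 + 0.0036 + 0.0441 + 0.0484 + 0.0400 = 0.1866
B_mell = 1 / 0.1866 = 5.3591
Highest B → broadest niche (most generalist): Apis mellifera (B = 5.36).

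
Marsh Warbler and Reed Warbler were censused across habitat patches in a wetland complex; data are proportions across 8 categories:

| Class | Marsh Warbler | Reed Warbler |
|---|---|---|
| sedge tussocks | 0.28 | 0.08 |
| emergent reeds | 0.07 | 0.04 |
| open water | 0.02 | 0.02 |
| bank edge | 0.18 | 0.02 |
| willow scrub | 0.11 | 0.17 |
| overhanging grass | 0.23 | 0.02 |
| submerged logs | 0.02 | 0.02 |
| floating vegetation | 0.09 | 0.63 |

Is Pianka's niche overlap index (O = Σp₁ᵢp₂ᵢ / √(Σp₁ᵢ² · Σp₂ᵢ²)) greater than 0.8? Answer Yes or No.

No

Σ p₁ᵢp₂ᵢ = 0.0224 + 0.0028 + 0.0004 + 0.0036 + 0.0187 + 0.0046 + 0.0004 + 0.0567 = 0.1096
Σp_1ᵢ² = 0.28² + 0.07² + 0.02² + 0.18² + 0.11² + 0.23² + 0.02² + 0.09² = 0.0784 + 0.0049 + 0.0004 + 0.0324 + 0.0121 + 0.0529 + 0.0004 + 0.0081 = 0.1896
Σp_2ᵢ² = 0.08² + 0.04² + 0.02² + 0.02² + 0.17² + 0.02² + 0.02² + 0.63² = 0.0064 + 0.0016 + 0.0004 + 0.0004 + 0.0289 + 0.0004 + 0.0004 + 0.3969 = 0.4354
O = 0.1096 / √(0.1896 × 0.4354) = 0.1096 / 0.28732 = 0.3815
O = 0.3815 < 0.8 → No.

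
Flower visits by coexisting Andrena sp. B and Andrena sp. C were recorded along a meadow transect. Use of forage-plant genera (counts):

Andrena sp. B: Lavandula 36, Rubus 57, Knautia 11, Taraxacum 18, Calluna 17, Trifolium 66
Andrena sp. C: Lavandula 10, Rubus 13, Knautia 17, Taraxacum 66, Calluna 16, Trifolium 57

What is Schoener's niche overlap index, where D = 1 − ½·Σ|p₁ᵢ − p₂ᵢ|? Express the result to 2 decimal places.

Proportions for Andrena sp. B (n=205): 36/205=0.1756, 57/205=0.2780, 11/205=0.0537, 18/205=0.0878, 17/205=0.0829, 66/205=0.3220
Proportions for Andrena sp. C (n=179): 10/179=0.0559, 13/179=0.0726, 17/179=0.0950, 66/179=0.3687, 16/179=0.0894, 57/179=0.3184
Σ|p₁ᵢ − p₂ᵢ| = 0.1197 + 0.2054 + 0.0413 + 0.2809 + 0.0065 + 0.0036 = 0.6574
D = 1 − ½ × 0.6574 = 1 − 0.32870 = 0.67130

0.67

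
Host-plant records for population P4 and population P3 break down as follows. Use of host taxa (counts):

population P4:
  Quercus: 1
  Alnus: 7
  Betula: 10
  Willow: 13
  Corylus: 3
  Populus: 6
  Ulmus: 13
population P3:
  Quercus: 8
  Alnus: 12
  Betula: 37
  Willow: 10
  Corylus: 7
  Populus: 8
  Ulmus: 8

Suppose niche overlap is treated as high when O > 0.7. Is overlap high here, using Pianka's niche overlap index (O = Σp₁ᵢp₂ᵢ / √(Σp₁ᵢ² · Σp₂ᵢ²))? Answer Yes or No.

Yes

Proportions for population P4 (n=53): 1/53=0.0189, 7/53=0.1321, 10/53=0.1887, 13/53=0.2453, 3/53=0.0566, 6/53=0.1132, 13/53=0.2453
Proportions for population P3 (n=90): 8/90=0.0889, 12/90=0.1333, 37/90=0.4111, 10/90=0.1111, 7/90=0.0778, 8/90=0.0889, 8/90=0.0889
Σ p₁ᵢp₂ᵢ = 0.001680 + 0.017609 + 0.077575 + 0.027253 + 0.004403 + 0.010063 + 0.021807 = 0.160390
Σp_1ᵢ² = 0.0189² + 0.1321² + 0.1887² + 0.2453² + 0.0566² + 0.1132² + 0.2453² = 0.000357 + 0.017450 + 0.035608 + 0.060172 + 0.003204 + 0.012814 + 0.060172 = 0.189777
Σp_2ᵢ² = 0.0889² + 0.1333² + 0.4111² + 0.1111² + 0.0778² + 0.0889² + 0.0889² = 0.007903 + 0.017769 + 0.169003 + 0.012343 + 0.006053 + 0.007903 + 0.007903 = 0.228877
O = 0.160390 / √(0.189777 × 0.228877) = 0.160390 / 0.2084121 = 0.7696
O = 0.7696 > 0.7 → Yes.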